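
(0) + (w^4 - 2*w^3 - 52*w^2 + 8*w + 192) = w^4 - 2*w^3 - 52*w^2 + 8*w + 192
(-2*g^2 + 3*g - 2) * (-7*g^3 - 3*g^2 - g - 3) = 14*g^5 - 15*g^4 + 7*g^3 + 9*g^2 - 7*g + 6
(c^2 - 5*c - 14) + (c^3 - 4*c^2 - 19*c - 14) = c^3 - 3*c^2 - 24*c - 28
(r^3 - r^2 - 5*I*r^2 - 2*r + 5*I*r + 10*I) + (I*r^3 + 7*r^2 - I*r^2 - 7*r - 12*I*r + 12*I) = r^3 + I*r^3 + 6*r^2 - 6*I*r^2 - 9*r - 7*I*r + 22*I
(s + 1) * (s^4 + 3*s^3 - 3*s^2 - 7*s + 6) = s^5 + 4*s^4 - 10*s^2 - s + 6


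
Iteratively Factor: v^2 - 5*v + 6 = (v - 3)*(v - 2)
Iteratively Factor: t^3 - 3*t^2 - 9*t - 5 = (t + 1)*(t^2 - 4*t - 5) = (t + 1)^2*(t - 5)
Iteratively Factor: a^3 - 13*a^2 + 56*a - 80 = (a - 4)*(a^2 - 9*a + 20) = (a - 5)*(a - 4)*(a - 4)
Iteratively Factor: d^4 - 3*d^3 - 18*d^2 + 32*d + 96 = (d - 4)*(d^3 + d^2 - 14*d - 24) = (d - 4)*(d + 3)*(d^2 - 2*d - 8) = (d - 4)^2*(d + 3)*(d + 2)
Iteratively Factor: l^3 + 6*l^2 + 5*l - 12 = (l + 3)*(l^2 + 3*l - 4) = (l + 3)*(l + 4)*(l - 1)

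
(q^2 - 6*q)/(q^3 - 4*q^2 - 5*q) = (6 - q)/(-q^2 + 4*q + 5)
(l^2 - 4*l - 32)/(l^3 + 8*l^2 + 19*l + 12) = (l - 8)/(l^2 + 4*l + 3)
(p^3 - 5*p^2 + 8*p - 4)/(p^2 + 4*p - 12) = (p^2 - 3*p + 2)/(p + 6)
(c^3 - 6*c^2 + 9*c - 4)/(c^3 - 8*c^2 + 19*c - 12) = (c - 1)/(c - 3)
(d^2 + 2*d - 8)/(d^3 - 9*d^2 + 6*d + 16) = (d + 4)/(d^2 - 7*d - 8)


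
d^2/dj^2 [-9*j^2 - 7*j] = -18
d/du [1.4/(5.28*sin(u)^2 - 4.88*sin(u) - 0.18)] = (6.832 - 14.784*sin(u))*cos(u)/(-5.28*sin(u)^2 + 4.88*sin(u) + 0.18)^2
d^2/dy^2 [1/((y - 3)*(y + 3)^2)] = 2*(3*(y - 3)^2 + 2*(y - 3)*(y + 3) + (y + 3)^2)/((y - 3)^3*(y + 3)^4)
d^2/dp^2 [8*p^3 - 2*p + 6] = 48*p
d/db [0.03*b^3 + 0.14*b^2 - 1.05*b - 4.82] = 0.09*b^2 + 0.28*b - 1.05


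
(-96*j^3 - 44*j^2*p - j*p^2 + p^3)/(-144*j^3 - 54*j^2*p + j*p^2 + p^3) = (4*j + p)/(6*j + p)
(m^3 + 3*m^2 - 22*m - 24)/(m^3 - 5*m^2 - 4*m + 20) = (m^3 + 3*m^2 - 22*m - 24)/(m^3 - 5*m^2 - 4*m + 20)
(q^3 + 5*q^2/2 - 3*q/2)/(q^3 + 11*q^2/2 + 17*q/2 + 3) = q*(2*q - 1)/(2*q^2 + 5*q + 2)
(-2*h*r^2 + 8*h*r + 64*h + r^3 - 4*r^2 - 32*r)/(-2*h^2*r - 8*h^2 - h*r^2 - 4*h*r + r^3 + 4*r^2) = (r - 8)/(h + r)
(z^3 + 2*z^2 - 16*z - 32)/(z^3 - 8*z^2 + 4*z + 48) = (z + 4)/(z - 6)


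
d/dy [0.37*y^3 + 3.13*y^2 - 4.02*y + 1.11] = 1.11*y^2 + 6.26*y - 4.02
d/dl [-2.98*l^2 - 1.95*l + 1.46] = -5.96*l - 1.95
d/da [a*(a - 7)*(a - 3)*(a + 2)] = 4*a^3 - 24*a^2 + 2*a + 42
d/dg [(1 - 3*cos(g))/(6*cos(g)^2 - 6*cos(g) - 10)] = 3*(-3*cos(g)^2 + 2*cos(g) - 6)*sin(g)/(2*(3*sin(g)^2 + 3*cos(g) + 2)^2)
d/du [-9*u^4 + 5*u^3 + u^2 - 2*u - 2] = -36*u^3 + 15*u^2 + 2*u - 2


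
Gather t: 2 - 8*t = 2 - 8*t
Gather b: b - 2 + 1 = b - 1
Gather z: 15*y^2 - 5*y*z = 15*y^2 - 5*y*z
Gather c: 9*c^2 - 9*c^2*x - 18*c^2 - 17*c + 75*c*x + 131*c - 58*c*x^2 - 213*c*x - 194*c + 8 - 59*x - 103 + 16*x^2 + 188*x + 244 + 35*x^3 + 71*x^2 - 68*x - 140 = c^2*(-9*x - 9) + c*(-58*x^2 - 138*x - 80) + 35*x^3 + 87*x^2 + 61*x + 9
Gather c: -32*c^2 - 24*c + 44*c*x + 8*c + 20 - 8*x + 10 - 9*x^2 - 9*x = -32*c^2 + c*(44*x - 16) - 9*x^2 - 17*x + 30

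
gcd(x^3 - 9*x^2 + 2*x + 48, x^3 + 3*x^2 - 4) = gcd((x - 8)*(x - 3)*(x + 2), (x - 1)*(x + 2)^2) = x + 2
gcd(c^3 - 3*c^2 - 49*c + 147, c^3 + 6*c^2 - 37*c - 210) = c + 7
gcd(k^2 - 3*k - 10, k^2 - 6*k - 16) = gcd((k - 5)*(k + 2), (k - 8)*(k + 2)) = k + 2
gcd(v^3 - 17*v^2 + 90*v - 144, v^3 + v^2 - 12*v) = v - 3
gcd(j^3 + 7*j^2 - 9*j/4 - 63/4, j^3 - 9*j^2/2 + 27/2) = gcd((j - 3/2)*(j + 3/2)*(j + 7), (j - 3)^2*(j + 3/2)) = j + 3/2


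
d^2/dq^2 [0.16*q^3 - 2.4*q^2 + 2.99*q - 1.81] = 0.96*q - 4.8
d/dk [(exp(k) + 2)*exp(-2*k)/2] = (-exp(k) - 4)*exp(-2*k)/2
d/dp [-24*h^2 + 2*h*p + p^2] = 2*h + 2*p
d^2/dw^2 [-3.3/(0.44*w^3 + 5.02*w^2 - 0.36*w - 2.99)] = ((8.712*w + 33.132)*(0.44*w^3 + 5.02*w^2 - 0.36*w - 2.99) - 3.3*(1.32*w^2 + 10.04*w - 0.36)*(2.64*w^2 + 20.08*w - 0.72))/(0.44*w^3 + 5.02*w^2 - 0.36*w - 2.99)^3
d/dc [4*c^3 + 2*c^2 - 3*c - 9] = 12*c^2 + 4*c - 3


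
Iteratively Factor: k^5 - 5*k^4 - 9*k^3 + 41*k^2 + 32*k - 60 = (k - 3)*(k^4 - 2*k^3 - 15*k^2 - 4*k + 20) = (k - 3)*(k - 1)*(k^3 - k^2 - 16*k - 20) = (k - 3)*(k - 1)*(k + 2)*(k^2 - 3*k - 10) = (k - 5)*(k - 3)*(k - 1)*(k + 2)*(k + 2)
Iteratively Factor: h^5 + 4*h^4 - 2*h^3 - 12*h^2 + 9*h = (h + 3)*(h^4 + h^3 - 5*h^2 + 3*h) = (h + 3)^2*(h^3 - 2*h^2 + h) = (h - 1)*(h + 3)^2*(h^2 - h) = h*(h - 1)*(h + 3)^2*(h - 1)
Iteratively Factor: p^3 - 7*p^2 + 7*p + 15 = (p - 5)*(p^2 - 2*p - 3) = (p - 5)*(p + 1)*(p - 3)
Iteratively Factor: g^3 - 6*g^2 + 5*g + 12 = (g - 4)*(g^2 - 2*g - 3) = (g - 4)*(g - 3)*(g + 1)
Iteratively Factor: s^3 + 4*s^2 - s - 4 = (s + 4)*(s^2 - 1) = (s + 1)*(s + 4)*(s - 1)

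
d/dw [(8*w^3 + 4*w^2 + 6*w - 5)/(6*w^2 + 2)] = (12*w^4 + 3*w^2 + 19*w + 3)/(9*w^4 + 6*w^2 + 1)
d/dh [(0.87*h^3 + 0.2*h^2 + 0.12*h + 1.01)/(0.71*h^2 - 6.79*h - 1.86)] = (0.6177*h^4 - 11.8146*h^3 - 6.2978*h^2 - 2.1782*h + 6.6347)/(0.5041*h^4 - 9.6418*h^3 + 43.4629*h^2 + 25.2588*h + 3.4596)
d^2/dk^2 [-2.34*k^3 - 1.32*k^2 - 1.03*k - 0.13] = -14.04*k - 2.64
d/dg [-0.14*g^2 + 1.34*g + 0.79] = 1.34 - 0.28*g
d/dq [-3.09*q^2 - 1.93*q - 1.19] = -6.18*q - 1.93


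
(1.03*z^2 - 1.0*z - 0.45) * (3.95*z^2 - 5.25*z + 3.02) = 4.0685*z^4 - 9.3575*z^3 + 6.5831*z^2 - 0.6575*z - 1.359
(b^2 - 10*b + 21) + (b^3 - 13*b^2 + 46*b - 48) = b^3 - 12*b^2 + 36*b - 27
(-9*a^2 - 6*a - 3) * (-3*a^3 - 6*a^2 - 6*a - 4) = 27*a^5 + 72*a^4 + 99*a^3 + 90*a^2 + 42*a + 12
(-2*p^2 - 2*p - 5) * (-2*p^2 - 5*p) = 4*p^4 + 14*p^3 + 20*p^2 + 25*p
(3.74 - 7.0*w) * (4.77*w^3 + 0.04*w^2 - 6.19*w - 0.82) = -33.39*w^4 + 17.5598*w^3 + 43.4796*w^2 - 17.4106*w - 3.0668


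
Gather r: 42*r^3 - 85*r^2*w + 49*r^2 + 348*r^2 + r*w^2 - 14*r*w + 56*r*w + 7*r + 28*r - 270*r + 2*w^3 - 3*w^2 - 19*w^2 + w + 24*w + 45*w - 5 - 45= 42*r^3 + r^2*(397 - 85*w) + r*(w^2 + 42*w - 235) + 2*w^3 - 22*w^2 + 70*w - 50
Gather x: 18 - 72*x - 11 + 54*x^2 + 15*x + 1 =54*x^2 - 57*x + 8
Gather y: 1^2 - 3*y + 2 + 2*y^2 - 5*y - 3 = 2*y^2 - 8*y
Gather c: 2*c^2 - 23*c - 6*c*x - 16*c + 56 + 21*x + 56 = 2*c^2 + c*(-6*x - 39) + 21*x + 112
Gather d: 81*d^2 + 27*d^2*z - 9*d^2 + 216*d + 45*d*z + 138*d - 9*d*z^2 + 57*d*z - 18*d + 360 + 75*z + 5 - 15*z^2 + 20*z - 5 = d^2*(27*z + 72) + d*(-9*z^2 + 102*z + 336) - 15*z^2 + 95*z + 360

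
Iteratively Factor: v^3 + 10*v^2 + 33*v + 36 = (v + 3)*(v^2 + 7*v + 12) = (v + 3)^2*(v + 4)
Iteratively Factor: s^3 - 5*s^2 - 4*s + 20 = (s - 2)*(s^2 - 3*s - 10) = (s - 5)*(s - 2)*(s + 2)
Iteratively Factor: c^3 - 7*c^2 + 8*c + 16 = (c - 4)*(c^2 - 3*c - 4) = (c - 4)^2*(c + 1)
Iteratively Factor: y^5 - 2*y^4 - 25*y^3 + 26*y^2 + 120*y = (y + 2)*(y^4 - 4*y^3 - 17*y^2 + 60*y) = y*(y + 2)*(y^3 - 4*y^2 - 17*y + 60) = y*(y - 5)*(y + 2)*(y^2 + y - 12) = y*(y - 5)*(y + 2)*(y + 4)*(y - 3)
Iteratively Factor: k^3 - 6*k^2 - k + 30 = (k + 2)*(k^2 - 8*k + 15) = (k - 5)*(k + 2)*(k - 3)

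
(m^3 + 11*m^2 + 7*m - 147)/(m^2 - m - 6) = (m^2 + 14*m + 49)/(m + 2)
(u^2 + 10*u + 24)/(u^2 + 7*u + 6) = (u + 4)/(u + 1)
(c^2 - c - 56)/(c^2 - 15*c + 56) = (c + 7)/(c - 7)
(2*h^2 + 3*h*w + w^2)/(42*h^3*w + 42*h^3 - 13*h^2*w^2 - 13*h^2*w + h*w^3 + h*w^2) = (2*h^2 + 3*h*w + w^2)/(h*(42*h^2*w + 42*h^2 - 13*h*w^2 - 13*h*w + w^3 + w^2))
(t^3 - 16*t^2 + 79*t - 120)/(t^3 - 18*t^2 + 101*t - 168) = (t - 5)/(t - 7)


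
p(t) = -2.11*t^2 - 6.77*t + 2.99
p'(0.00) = -6.77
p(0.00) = 2.99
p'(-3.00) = 5.89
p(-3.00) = 4.31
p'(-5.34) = 15.76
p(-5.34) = -21.03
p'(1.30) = -12.26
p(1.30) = -9.38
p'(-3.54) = 8.17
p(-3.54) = 0.51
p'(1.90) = -14.79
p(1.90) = -17.49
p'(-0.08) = -6.43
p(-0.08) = 3.52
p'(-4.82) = 13.57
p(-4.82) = -13.40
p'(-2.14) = 2.26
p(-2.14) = 7.81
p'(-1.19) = -1.75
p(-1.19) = 8.06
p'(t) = -4.22*t - 6.77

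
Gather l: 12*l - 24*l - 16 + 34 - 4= 14 - 12*l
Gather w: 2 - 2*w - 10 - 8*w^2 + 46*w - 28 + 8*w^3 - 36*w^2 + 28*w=8*w^3 - 44*w^2 + 72*w - 36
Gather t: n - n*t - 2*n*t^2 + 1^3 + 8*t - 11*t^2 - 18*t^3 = n - 18*t^3 + t^2*(-2*n - 11) + t*(8 - n) + 1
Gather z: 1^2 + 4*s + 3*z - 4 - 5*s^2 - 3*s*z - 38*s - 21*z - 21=-5*s^2 - 34*s + z*(-3*s - 18) - 24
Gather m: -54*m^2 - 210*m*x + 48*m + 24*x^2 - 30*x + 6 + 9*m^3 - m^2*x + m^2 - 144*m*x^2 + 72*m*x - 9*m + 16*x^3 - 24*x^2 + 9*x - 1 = 9*m^3 + m^2*(-x - 53) + m*(-144*x^2 - 138*x + 39) + 16*x^3 - 21*x + 5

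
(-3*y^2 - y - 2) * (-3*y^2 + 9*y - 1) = 9*y^4 - 24*y^3 - 17*y + 2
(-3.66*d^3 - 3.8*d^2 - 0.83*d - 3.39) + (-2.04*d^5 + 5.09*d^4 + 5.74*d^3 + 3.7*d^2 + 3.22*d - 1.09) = -2.04*d^5 + 5.09*d^4 + 2.08*d^3 - 0.0999999999999996*d^2 + 2.39*d - 4.48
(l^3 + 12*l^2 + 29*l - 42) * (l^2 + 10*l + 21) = l^5 + 22*l^4 + 170*l^3 + 500*l^2 + 189*l - 882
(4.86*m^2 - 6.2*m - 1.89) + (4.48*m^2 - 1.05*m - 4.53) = 9.34*m^2 - 7.25*m - 6.42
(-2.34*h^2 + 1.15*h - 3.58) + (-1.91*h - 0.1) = -2.34*h^2 - 0.76*h - 3.68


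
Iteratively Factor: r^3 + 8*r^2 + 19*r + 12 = (r + 3)*(r^2 + 5*r + 4) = (r + 1)*(r + 3)*(r + 4)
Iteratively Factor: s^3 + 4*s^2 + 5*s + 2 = (s + 1)*(s^2 + 3*s + 2) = (s + 1)^2*(s + 2)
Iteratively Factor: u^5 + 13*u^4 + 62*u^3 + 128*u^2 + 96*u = (u + 4)*(u^4 + 9*u^3 + 26*u^2 + 24*u) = u*(u + 4)*(u^3 + 9*u^2 + 26*u + 24) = u*(u + 2)*(u + 4)*(u^2 + 7*u + 12) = u*(u + 2)*(u + 3)*(u + 4)*(u + 4)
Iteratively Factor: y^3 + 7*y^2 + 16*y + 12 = (y + 3)*(y^2 + 4*y + 4) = (y + 2)*(y + 3)*(y + 2)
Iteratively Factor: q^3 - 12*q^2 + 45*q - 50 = (q - 2)*(q^2 - 10*q + 25) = (q - 5)*(q - 2)*(q - 5)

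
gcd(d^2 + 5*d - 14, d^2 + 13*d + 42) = d + 7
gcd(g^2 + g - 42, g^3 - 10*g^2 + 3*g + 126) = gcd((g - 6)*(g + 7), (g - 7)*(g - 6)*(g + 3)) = g - 6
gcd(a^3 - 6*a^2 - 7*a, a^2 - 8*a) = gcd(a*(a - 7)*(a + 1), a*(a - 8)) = a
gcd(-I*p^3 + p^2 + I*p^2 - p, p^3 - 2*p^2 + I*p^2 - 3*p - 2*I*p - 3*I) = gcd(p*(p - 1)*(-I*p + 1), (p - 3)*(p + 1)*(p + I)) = p + I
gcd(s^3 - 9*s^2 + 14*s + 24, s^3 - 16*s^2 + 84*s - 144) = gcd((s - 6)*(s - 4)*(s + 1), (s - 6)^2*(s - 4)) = s^2 - 10*s + 24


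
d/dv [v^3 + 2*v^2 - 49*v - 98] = 3*v^2 + 4*v - 49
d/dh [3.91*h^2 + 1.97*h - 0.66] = 7.82*h + 1.97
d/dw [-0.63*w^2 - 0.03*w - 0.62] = -1.26*w - 0.03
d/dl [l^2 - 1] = 2*l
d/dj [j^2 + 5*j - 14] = 2*j + 5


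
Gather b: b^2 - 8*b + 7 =b^2 - 8*b + 7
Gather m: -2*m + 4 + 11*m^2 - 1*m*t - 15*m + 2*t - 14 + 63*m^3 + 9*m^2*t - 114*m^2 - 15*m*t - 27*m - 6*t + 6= 63*m^3 + m^2*(9*t - 103) + m*(-16*t - 44) - 4*t - 4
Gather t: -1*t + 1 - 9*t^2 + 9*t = -9*t^2 + 8*t + 1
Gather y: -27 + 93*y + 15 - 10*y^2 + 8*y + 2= -10*y^2 + 101*y - 10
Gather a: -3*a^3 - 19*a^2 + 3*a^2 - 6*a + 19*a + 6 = -3*a^3 - 16*a^2 + 13*a + 6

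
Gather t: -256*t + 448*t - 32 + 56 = 192*t + 24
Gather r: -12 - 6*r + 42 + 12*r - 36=6*r - 6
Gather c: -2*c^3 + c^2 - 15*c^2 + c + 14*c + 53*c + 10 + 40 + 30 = -2*c^3 - 14*c^2 + 68*c + 80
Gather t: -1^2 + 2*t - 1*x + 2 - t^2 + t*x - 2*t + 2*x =-t^2 + t*x + x + 1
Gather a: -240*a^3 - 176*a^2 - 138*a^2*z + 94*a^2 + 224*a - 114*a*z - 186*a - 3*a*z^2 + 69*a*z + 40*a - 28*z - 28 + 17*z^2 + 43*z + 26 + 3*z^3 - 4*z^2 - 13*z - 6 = -240*a^3 + a^2*(-138*z - 82) + a*(-3*z^2 - 45*z + 78) + 3*z^3 + 13*z^2 + 2*z - 8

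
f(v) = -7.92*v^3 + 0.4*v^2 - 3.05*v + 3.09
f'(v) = -23.76*v^2 + 0.8*v - 3.05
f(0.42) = 1.29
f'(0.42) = -6.91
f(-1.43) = 31.43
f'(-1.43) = -52.78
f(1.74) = -42.73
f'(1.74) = -73.59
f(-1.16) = 19.53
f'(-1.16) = -35.95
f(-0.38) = 4.74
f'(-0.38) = -6.78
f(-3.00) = 229.68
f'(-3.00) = -219.29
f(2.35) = -104.65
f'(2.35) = -132.38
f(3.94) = -487.13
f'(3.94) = -368.74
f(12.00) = -13661.67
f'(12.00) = -3414.89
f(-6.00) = 1746.51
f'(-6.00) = -863.21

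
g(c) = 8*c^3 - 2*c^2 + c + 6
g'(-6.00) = 889.00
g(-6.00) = -1800.00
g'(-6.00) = 889.00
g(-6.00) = -1800.00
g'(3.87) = 344.97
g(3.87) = 443.60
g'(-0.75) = 17.50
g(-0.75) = 0.75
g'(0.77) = 12.15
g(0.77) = 9.24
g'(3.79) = 330.58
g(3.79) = 416.58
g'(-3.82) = 366.50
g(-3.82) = -472.95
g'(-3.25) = 267.50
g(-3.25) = -293.00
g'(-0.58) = 11.39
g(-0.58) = 3.19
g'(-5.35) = 709.34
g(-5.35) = -1281.64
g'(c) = 24*c^2 - 4*c + 1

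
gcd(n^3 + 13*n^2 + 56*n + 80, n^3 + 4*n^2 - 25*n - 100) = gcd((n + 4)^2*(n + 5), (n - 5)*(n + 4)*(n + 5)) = n^2 + 9*n + 20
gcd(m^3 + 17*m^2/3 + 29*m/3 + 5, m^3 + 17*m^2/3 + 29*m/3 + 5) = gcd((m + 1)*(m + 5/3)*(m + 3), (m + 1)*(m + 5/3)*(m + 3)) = m^3 + 17*m^2/3 + 29*m/3 + 5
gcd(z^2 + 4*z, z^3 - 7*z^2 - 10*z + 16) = 1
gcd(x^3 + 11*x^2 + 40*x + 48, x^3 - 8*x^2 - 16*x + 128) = x + 4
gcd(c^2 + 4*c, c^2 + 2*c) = c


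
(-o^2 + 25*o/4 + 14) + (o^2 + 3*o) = 37*o/4 + 14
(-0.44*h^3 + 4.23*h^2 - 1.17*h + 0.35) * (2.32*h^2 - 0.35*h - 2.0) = -1.0208*h^5 + 9.9676*h^4 - 3.3149*h^3 - 7.2385*h^2 + 2.2175*h - 0.7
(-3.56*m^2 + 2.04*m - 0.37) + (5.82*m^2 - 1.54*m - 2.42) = 2.26*m^2 + 0.5*m - 2.79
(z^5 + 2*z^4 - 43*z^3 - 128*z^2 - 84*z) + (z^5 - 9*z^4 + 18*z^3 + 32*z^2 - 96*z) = 2*z^5 - 7*z^4 - 25*z^3 - 96*z^2 - 180*z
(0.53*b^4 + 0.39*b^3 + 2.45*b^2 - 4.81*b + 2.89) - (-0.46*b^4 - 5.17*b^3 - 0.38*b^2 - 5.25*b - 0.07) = 0.99*b^4 + 5.56*b^3 + 2.83*b^2 + 0.44*b + 2.96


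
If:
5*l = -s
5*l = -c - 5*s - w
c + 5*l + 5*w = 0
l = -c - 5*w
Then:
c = 0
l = 0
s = 0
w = 0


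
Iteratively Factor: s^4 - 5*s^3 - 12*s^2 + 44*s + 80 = (s + 2)*(s^3 - 7*s^2 + 2*s + 40) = (s - 4)*(s + 2)*(s^2 - 3*s - 10) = (s - 4)*(s + 2)^2*(s - 5)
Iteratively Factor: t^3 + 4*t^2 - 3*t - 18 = (t + 3)*(t^2 + t - 6) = (t - 2)*(t + 3)*(t + 3)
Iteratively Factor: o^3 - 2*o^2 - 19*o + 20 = (o + 4)*(o^2 - 6*o + 5) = (o - 1)*(o + 4)*(o - 5)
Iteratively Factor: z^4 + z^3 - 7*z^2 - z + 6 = (z - 1)*(z^3 + 2*z^2 - 5*z - 6) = (z - 1)*(z + 1)*(z^2 + z - 6) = (z - 1)*(z + 1)*(z + 3)*(z - 2)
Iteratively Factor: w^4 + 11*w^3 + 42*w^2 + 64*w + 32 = (w + 4)*(w^3 + 7*w^2 + 14*w + 8) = (w + 4)^2*(w^2 + 3*w + 2) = (w + 2)*(w + 4)^2*(w + 1)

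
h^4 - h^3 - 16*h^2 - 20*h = h*(h - 5)*(h + 2)^2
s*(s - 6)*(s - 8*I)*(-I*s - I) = -I*s^4 - 8*s^3 + 5*I*s^3 + 40*s^2 + 6*I*s^2 + 48*s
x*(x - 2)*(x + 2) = x^3 - 4*x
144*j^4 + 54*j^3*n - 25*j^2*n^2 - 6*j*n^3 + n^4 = (-8*j + n)*(-3*j + n)*(2*j + n)*(3*j + n)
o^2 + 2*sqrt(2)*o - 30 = (o - 3*sqrt(2))*(o + 5*sqrt(2))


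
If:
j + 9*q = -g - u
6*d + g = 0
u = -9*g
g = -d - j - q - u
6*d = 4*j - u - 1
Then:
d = -2/513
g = 4/171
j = 131/684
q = -1/2052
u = -4/19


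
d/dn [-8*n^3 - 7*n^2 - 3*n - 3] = -24*n^2 - 14*n - 3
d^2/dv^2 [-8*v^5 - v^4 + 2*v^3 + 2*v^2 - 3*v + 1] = -160*v^3 - 12*v^2 + 12*v + 4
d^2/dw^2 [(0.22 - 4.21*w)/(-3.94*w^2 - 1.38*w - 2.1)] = ((4.21*w - 0.22)*(7.88*w + 1.38)*(15.76*w + 2.76) - (99.5244*w + 9.886)*(3.94*w^2 + 1.38*w + 2.1))/(3.94*w^2 + 1.38*w + 2.1)^3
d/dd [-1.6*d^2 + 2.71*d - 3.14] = 2.71 - 3.2*d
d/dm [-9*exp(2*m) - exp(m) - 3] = (-18*exp(m) - 1)*exp(m)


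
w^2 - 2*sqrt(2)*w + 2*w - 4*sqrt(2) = (w + 2)*(w - 2*sqrt(2))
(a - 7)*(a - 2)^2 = a^3 - 11*a^2 + 32*a - 28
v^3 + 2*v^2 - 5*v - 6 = (v - 2)*(v + 1)*(v + 3)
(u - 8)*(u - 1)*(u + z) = u^3 + u^2*z - 9*u^2 - 9*u*z + 8*u + 8*z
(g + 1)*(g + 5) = g^2 + 6*g + 5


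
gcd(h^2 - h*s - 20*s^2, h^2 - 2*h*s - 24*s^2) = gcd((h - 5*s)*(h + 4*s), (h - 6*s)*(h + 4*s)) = h + 4*s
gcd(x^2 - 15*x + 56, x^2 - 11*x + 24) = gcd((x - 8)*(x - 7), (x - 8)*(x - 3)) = x - 8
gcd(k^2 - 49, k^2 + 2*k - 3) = 1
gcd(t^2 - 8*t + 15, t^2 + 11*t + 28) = 1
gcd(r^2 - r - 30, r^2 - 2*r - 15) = 1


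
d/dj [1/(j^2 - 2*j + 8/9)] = 162*(1 - j)/(9*j^2 - 18*j + 8)^2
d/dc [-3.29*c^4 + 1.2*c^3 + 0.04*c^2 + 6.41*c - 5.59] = -13.16*c^3 + 3.6*c^2 + 0.08*c + 6.41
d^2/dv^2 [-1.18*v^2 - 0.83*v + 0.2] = -2.36000000000000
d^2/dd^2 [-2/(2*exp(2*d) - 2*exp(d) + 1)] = 4*(-4*(2*exp(d) - 1)^2*exp(d) + (4*exp(d) - 1)*(2*exp(2*d) - 2*exp(d) + 1))*exp(d)/(2*exp(2*d) - 2*exp(d) + 1)^3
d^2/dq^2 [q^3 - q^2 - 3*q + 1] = 6*q - 2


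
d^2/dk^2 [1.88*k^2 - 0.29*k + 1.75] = 3.76000000000000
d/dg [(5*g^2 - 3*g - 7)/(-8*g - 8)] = (-5*g^2 - 10*g - 4)/(8*(g^2 + 2*g + 1))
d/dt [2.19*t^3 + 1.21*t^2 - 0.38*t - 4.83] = 6.57*t^2 + 2.42*t - 0.38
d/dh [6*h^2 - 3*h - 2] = 12*h - 3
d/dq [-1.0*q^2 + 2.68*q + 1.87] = 2.68 - 2.0*q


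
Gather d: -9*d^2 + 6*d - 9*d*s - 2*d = -9*d^2 + d*(4 - 9*s)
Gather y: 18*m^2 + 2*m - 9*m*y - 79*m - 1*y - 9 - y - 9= 18*m^2 - 77*m + y*(-9*m - 2) - 18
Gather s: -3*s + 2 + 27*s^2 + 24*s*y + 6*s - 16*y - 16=27*s^2 + s*(24*y + 3) - 16*y - 14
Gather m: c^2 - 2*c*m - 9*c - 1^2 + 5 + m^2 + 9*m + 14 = c^2 - 9*c + m^2 + m*(9 - 2*c) + 18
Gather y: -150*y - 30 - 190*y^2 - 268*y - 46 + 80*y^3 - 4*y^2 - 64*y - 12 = 80*y^3 - 194*y^2 - 482*y - 88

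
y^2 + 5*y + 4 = (y + 1)*(y + 4)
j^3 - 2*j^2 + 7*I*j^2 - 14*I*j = j*(j - 2)*(j + 7*I)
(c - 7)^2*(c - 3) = c^3 - 17*c^2 + 91*c - 147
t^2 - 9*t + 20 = (t - 5)*(t - 4)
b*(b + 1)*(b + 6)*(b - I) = b^4 + 7*b^3 - I*b^3 + 6*b^2 - 7*I*b^2 - 6*I*b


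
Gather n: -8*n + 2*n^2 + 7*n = 2*n^2 - n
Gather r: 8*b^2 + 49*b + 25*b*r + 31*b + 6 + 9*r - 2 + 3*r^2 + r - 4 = 8*b^2 + 80*b + 3*r^2 + r*(25*b + 10)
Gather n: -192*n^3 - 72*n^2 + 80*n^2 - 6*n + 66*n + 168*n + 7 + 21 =-192*n^3 + 8*n^2 + 228*n + 28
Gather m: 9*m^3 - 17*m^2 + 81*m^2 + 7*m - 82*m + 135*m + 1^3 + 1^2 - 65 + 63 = 9*m^3 + 64*m^2 + 60*m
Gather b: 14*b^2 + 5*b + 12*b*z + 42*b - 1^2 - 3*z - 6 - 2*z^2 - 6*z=14*b^2 + b*(12*z + 47) - 2*z^2 - 9*z - 7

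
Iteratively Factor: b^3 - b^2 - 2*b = (b + 1)*(b^2 - 2*b) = b*(b + 1)*(b - 2)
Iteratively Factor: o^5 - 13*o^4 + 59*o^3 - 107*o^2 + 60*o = (o - 3)*(o^4 - 10*o^3 + 29*o^2 - 20*o) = (o - 5)*(o - 3)*(o^3 - 5*o^2 + 4*o) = (o - 5)*(o - 3)*(o - 1)*(o^2 - 4*o) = o*(o - 5)*(o - 3)*(o - 1)*(o - 4)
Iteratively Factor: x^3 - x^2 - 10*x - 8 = (x + 2)*(x^2 - 3*x - 4) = (x - 4)*(x + 2)*(x + 1)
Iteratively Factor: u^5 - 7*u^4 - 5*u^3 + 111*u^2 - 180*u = (u - 5)*(u^4 - 2*u^3 - 15*u^2 + 36*u) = (u - 5)*(u + 4)*(u^3 - 6*u^2 + 9*u) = (u - 5)*(u - 3)*(u + 4)*(u^2 - 3*u) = u*(u - 5)*(u - 3)*(u + 4)*(u - 3)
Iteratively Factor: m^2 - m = (m - 1)*(m)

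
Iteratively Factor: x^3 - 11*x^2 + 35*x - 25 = (x - 5)*(x^2 - 6*x + 5) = (x - 5)*(x - 1)*(x - 5)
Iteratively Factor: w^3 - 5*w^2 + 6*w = (w - 3)*(w^2 - 2*w) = w*(w - 3)*(w - 2)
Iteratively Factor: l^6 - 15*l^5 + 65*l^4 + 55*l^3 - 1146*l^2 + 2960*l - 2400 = (l - 4)*(l^5 - 11*l^4 + 21*l^3 + 139*l^2 - 590*l + 600) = (l - 4)*(l + 4)*(l^4 - 15*l^3 + 81*l^2 - 185*l + 150) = (l - 4)*(l - 3)*(l + 4)*(l^3 - 12*l^2 + 45*l - 50) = (l - 4)*(l - 3)*(l - 2)*(l + 4)*(l^2 - 10*l + 25) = (l - 5)*(l - 4)*(l - 3)*(l - 2)*(l + 4)*(l - 5)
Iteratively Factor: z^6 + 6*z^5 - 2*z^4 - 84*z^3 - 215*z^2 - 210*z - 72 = (z + 1)*(z^5 + 5*z^4 - 7*z^3 - 77*z^2 - 138*z - 72) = (z - 4)*(z + 1)*(z^4 + 9*z^3 + 29*z^2 + 39*z + 18) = (z - 4)*(z + 1)*(z + 2)*(z^3 + 7*z^2 + 15*z + 9) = (z - 4)*(z + 1)*(z + 2)*(z + 3)*(z^2 + 4*z + 3) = (z - 4)*(z + 1)^2*(z + 2)*(z + 3)*(z + 3)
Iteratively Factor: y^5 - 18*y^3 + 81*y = (y)*(y^4 - 18*y^2 + 81) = y*(y - 3)*(y^3 + 3*y^2 - 9*y - 27) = y*(y - 3)*(y + 3)*(y^2 - 9) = y*(y - 3)*(y + 3)^2*(y - 3)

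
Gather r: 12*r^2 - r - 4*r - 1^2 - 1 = 12*r^2 - 5*r - 2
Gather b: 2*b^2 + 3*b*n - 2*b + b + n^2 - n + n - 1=2*b^2 + b*(3*n - 1) + n^2 - 1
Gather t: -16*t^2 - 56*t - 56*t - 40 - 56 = -16*t^2 - 112*t - 96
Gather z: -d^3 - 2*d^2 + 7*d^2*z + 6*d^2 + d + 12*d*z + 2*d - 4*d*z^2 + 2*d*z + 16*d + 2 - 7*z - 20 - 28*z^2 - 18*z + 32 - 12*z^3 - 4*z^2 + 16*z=-d^3 + 4*d^2 + 19*d - 12*z^3 + z^2*(-4*d - 32) + z*(7*d^2 + 14*d - 9) + 14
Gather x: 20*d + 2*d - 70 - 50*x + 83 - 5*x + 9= 22*d - 55*x + 22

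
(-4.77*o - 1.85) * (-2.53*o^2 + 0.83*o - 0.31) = 12.0681*o^3 + 0.7214*o^2 - 0.0568000000000002*o + 0.5735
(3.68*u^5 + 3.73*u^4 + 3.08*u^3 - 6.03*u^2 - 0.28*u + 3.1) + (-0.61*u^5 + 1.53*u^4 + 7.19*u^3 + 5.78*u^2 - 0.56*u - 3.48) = 3.07*u^5 + 5.26*u^4 + 10.27*u^3 - 0.25*u^2 - 0.84*u - 0.38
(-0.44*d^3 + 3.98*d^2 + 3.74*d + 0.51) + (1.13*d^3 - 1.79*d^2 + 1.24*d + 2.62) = 0.69*d^3 + 2.19*d^2 + 4.98*d + 3.13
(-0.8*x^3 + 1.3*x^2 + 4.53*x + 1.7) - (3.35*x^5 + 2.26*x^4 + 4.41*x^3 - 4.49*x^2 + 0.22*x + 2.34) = -3.35*x^5 - 2.26*x^4 - 5.21*x^3 + 5.79*x^2 + 4.31*x - 0.64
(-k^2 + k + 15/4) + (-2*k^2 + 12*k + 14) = -3*k^2 + 13*k + 71/4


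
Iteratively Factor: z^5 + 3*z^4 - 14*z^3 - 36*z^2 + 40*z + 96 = (z + 2)*(z^4 + z^3 - 16*z^2 - 4*z + 48) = (z - 2)*(z + 2)*(z^3 + 3*z^2 - 10*z - 24) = (z - 2)*(z + 2)*(z + 4)*(z^2 - z - 6) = (z - 2)*(z + 2)^2*(z + 4)*(z - 3)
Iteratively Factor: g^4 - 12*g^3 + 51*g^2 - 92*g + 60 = (g - 5)*(g^3 - 7*g^2 + 16*g - 12) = (g - 5)*(g - 2)*(g^2 - 5*g + 6) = (g - 5)*(g - 2)^2*(g - 3)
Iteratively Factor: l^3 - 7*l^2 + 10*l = (l - 5)*(l^2 - 2*l) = l*(l - 5)*(l - 2)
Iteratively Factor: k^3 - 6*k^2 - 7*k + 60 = (k + 3)*(k^2 - 9*k + 20) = (k - 5)*(k + 3)*(k - 4)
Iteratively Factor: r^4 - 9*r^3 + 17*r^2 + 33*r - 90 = (r - 3)*(r^3 - 6*r^2 - r + 30) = (r - 3)*(r + 2)*(r^2 - 8*r + 15) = (r - 3)^2*(r + 2)*(r - 5)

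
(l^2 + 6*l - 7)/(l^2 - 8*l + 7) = (l + 7)/(l - 7)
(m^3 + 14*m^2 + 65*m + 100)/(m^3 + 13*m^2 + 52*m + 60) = (m^2 + 9*m + 20)/(m^2 + 8*m + 12)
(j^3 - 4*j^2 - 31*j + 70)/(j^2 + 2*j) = (j^3 - 4*j^2 - 31*j + 70)/(j*(j + 2))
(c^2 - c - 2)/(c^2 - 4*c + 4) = (c + 1)/(c - 2)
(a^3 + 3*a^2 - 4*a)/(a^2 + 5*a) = (a^2 + 3*a - 4)/(a + 5)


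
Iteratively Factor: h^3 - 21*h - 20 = (h + 4)*(h^2 - 4*h - 5) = (h + 1)*(h + 4)*(h - 5)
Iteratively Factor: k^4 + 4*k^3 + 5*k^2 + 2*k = (k + 1)*(k^3 + 3*k^2 + 2*k) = (k + 1)*(k + 2)*(k^2 + k) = k*(k + 1)*(k + 2)*(k + 1)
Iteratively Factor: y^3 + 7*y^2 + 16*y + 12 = (y + 2)*(y^2 + 5*y + 6) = (y + 2)^2*(y + 3)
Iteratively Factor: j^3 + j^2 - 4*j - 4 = (j + 2)*(j^2 - j - 2) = (j - 2)*(j + 2)*(j + 1)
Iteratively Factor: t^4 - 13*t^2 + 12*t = (t)*(t^3 - 13*t + 12) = t*(t + 4)*(t^2 - 4*t + 3) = t*(t - 1)*(t + 4)*(t - 3)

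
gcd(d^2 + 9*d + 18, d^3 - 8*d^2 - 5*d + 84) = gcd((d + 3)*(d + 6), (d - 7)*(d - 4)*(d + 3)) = d + 3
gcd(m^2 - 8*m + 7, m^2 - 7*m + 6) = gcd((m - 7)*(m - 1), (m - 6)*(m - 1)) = m - 1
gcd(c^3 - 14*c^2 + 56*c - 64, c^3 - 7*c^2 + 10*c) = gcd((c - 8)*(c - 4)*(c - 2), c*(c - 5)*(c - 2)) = c - 2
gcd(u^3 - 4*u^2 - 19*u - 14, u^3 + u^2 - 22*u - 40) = u + 2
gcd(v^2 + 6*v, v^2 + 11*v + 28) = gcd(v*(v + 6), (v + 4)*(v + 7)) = 1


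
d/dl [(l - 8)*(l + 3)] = 2*l - 5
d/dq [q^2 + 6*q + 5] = 2*q + 6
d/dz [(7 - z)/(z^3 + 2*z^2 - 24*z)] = (-z*(z^2 + 2*z - 24) + (z - 7)*(3*z^2 + 4*z - 24))/(z^2*(z^2 + 2*z - 24)^2)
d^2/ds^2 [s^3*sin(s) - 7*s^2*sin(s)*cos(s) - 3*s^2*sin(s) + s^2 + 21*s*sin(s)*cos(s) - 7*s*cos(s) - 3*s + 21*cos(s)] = -s^3*sin(s) + 3*s^2*sin(s) + 14*s^2*sin(2*s) + 6*s^2*cos(s) + 6*s*sin(s) - 42*s*sin(2*s) - 5*s*cos(s) - 28*s*cos(2*s) + 8*sin(s) - 7*sin(2*s) - 21*cos(s) + 42*cos(2*s) + 2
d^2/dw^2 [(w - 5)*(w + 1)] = 2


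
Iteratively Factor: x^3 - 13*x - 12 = (x - 4)*(x^2 + 4*x + 3) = (x - 4)*(x + 1)*(x + 3)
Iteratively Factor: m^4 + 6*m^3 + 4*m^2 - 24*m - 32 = (m + 2)*(m^3 + 4*m^2 - 4*m - 16) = (m - 2)*(m + 2)*(m^2 + 6*m + 8) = (m - 2)*(m + 2)^2*(m + 4)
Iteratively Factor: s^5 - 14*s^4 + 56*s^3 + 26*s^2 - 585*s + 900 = (s - 5)*(s^4 - 9*s^3 + 11*s^2 + 81*s - 180) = (s - 5)*(s + 3)*(s^3 - 12*s^2 + 47*s - 60) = (s - 5)*(s - 3)*(s + 3)*(s^2 - 9*s + 20) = (s - 5)*(s - 4)*(s - 3)*(s + 3)*(s - 5)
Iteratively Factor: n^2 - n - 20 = (n - 5)*(n + 4)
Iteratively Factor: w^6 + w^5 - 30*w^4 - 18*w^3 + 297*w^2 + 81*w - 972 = (w + 3)*(w^5 - 2*w^4 - 24*w^3 + 54*w^2 + 135*w - 324) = (w + 3)^2*(w^4 - 5*w^3 - 9*w^2 + 81*w - 108) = (w + 3)^2*(w + 4)*(w^3 - 9*w^2 + 27*w - 27) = (w - 3)*(w + 3)^2*(w + 4)*(w^2 - 6*w + 9) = (w - 3)^2*(w + 3)^2*(w + 4)*(w - 3)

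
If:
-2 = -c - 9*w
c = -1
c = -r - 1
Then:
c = -1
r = 0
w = 1/3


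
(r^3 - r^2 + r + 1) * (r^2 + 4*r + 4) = r^5 + 3*r^4 + r^3 + r^2 + 8*r + 4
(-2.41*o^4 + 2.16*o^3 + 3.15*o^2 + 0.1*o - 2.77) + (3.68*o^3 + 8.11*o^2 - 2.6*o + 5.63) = -2.41*o^4 + 5.84*o^3 + 11.26*o^2 - 2.5*o + 2.86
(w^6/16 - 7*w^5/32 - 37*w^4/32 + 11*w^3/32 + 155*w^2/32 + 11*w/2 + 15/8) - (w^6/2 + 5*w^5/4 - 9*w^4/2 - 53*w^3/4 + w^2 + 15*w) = -7*w^6/16 - 47*w^5/32 + 107*w^4/32 + 435*w^3/32 + 123*w^2/32 - 19*w/2 + 15/8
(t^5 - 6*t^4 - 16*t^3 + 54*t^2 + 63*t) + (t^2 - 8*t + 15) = t^5 - 6*t^4 - 16*t^3 + 55*t^2 + 55*t + 15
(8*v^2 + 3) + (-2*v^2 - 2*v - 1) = 6*v^2 - 2*v + 2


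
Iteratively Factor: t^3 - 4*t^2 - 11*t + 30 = (t + 3)*(t^2 - 7*t + 10) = (t - 5)*(t + 3)*(t - 2)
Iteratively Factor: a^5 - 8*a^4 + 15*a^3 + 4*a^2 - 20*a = (a - 2)*(a^4 - 6*a^3 + 3*a^2 + 10*a) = a*(a - 2)*(a^3 - 6*a^2 + 3*a + 10) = a*(a - 5)*(a - 2)*(a^2 - a - 2) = a*(a - 5)*(a - 2)*(a + 1)*(a - 2)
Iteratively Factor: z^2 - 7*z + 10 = (z - 2)*(z - 5)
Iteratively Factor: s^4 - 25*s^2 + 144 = (s - 4)*(s^3 + 4*s^2 - 9*s - 36) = (s - 4)*(s - 3)*(s^2 + 7*s + 12) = (s - 4)*(s - 3)*(s + 4)*(s + 3)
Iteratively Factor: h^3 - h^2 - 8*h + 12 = (h + 3)*(h^2 - 4*h + 4) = (h - 2)*(h + 3)*(h - 2)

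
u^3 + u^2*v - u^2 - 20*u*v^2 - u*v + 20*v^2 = (u - 1)*(u - 4*v)*(u + 5*v)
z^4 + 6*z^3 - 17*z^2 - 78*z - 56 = (z - 4)*(z + 1)*(z + 2)*(z + 7)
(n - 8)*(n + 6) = n^2 - 2*n - 48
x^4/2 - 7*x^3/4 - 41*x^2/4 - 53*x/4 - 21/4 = (x/2 + 1/2)*(x - 7)*(x + 1)*(x + 3/2)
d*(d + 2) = d^2 + 2*d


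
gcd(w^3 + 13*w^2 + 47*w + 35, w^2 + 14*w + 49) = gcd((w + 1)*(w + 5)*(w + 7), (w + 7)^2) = w + 7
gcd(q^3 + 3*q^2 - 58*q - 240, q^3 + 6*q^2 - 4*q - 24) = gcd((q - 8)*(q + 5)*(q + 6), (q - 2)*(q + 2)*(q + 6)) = q + 6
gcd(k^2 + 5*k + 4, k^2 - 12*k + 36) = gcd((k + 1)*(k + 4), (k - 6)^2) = 1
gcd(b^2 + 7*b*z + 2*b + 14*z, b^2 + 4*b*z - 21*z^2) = b + 7*z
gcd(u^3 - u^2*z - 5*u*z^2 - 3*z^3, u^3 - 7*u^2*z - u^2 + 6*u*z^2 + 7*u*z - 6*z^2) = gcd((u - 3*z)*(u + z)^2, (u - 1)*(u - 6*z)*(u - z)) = 1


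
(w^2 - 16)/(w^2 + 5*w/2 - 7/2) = 2*(w^2 - 16)/(2*w^2 + 5*w - 7)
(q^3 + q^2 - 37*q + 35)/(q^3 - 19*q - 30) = (q^2 + 6*q - 7)/(q^2 + 5*q + 6)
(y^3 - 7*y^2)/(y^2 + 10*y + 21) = y^2*(y - 7)/(y^2 + 10*y + 21)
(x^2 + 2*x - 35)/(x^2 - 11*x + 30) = (x + 7)/(x - 6)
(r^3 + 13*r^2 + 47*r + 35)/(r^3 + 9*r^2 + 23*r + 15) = (r + 7)/(r + 3)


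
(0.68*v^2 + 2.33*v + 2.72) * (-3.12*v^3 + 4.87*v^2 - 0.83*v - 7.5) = -2.1216*v^5 - 3.958*v^4 + 2.2963*v^3 + 6.2125*v^2 - 19.7326*v - 20.4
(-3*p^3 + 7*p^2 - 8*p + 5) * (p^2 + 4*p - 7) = -3*p^5 - 5*p^4 + 41*p^3 - 76*p^2 + 76*p - 35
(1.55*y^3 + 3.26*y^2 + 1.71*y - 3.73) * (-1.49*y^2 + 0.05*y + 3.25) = -2.3095*y^5 - 4.7799*y^4 + 2.6526*y^3 + 16.2382*y^2 + 5.371*y - 12.1225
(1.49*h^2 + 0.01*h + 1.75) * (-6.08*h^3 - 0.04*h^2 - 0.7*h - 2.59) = -9.0592*h^5 - 0.1204*h^4 - 11.6834*h^3 - 3.9361*h^2 - 1.2509*h - 4.5325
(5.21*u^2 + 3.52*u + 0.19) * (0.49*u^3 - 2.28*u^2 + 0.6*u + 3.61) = 2.5529*u^5 - 10.154*u^4 - 4.8065*u^3 + 20.4869*u^2 + 12.8212*u + 0.6859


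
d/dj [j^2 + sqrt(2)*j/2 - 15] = 2*j + sqrt(2)/2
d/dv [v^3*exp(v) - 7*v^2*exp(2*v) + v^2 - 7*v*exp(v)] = v^3*exp(v) - 14*v^2*exp(2*v) + 3*v^2*exp(v) - 14*v*exp(2*v) - 7*v*exp(v) + 2*v - 7*exp(v)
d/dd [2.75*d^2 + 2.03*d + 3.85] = 5.5*d + 2.03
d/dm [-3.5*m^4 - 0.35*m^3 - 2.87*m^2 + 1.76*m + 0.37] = -14.0*m^3 - 1.05*m^2 - 5.74*m + 1.76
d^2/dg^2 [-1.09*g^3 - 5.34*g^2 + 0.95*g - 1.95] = -6.54*g - 10.68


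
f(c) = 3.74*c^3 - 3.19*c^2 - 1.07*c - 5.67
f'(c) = 11.22*c^2 - 6.38*c - 1.07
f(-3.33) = -175.58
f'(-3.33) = 144.59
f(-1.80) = -35.89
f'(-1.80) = 46.77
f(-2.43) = -75.57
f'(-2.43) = 80.69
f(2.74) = 44.38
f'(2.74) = 65.68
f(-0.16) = -5.60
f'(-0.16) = 0.24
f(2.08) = 11.96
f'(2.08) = 34.20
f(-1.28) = -17.37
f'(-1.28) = 25.48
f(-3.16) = -152.16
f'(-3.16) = 131.13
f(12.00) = 5984.85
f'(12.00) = 1538.05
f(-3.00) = -132.15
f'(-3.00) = 119.05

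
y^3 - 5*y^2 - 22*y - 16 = (y - 8)*(y + 1)*(y + 2)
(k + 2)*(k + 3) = k^2 + 5*k + 6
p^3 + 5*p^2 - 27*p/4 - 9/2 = (p - 3/2)*(p + 1/2)*(p + 6)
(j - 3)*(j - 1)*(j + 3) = j^3 - j^2 - 9*j + 9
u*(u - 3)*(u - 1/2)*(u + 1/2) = u^4 - 3*u^3 - u^2/4 + 3*u/4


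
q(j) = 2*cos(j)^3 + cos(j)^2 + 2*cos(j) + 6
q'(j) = -6*sin(j)*cos(j)^2 - 2*sin(j)*cos(j) - 2*sin(j) = 2*(3*sin(j)^2 - cos(j) - 4)*sin(j)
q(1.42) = 6.33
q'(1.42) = -2.41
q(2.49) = 4.04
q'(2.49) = -2.55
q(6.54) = 10.68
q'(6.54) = -2.43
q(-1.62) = 5.90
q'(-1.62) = 1.91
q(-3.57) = 3.50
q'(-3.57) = -2.14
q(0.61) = 9.41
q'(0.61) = -4.39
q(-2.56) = 3.86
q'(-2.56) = 2.48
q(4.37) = 5.37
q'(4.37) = 1.89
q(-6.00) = 10.61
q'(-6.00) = -2.64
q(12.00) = 9.60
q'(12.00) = 4.27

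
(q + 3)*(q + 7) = q^2 + 10*q + 21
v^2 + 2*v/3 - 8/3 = (v - 4/3)*(v + 2)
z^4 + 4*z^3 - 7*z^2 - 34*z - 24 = (z - 3)*(z + 1)*(z + 2)*(z + 4)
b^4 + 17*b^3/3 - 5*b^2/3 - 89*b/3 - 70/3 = (b - 7/3)*(b + 1)*(b + 2)*(b + 5)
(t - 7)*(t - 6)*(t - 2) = t^3 - 15*t^2 + 68*t - 84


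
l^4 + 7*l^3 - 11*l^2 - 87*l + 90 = (l - 3)*(l - 1)*(l + 5)*(l + 6)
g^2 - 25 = (g - 5)*(g + 5)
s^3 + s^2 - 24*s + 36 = (s - 3)*(s - 2)*(s + 6)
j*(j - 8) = j^2 - 8*j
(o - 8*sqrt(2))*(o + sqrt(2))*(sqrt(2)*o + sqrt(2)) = sqrt(2)*o^3 - 14*o^2 + sqrt(2)*o^2 - 16*sqrt(2)*o - 14*o - 16*sqrt(2)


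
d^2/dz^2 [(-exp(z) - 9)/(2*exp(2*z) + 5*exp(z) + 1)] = (-4*exp(4*z) - 134*exp(3*z) - 258*exp(2*z) - 148*exp(z) + 44)*exp(z)/(8*exp(6*z) + 60*exp(5*z) + 162*exp(4*z) + 185*exp(3*z) + 81*exp(2*z) + 15*exp(z) + 1)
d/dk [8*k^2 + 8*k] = 16*k + 8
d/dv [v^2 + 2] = 2*v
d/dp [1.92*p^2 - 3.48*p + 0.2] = 3.84*p - 3.48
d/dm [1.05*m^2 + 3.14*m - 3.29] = 2.1*m + 3.14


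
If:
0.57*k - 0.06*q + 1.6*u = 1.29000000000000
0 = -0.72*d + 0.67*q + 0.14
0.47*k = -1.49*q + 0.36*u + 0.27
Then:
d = 1.01507439062995*u - 0.285308641975309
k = 2.20888888888889 - 2.69219373219373*u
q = 1.09082621082621*u - 0.515555555555556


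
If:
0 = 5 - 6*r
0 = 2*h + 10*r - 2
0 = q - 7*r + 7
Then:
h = -19/6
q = -7/6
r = 5/6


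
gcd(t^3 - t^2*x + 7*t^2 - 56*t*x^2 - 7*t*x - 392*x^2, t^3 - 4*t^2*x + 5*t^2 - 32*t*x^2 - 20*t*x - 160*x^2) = -t + 8*x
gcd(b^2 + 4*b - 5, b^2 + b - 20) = b + 5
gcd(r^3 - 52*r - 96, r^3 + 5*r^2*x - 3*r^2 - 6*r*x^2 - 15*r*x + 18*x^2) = 1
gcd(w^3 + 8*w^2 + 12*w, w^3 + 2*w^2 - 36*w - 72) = w^2 + 8*w + 12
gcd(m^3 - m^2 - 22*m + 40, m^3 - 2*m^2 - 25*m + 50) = m^2 + 3*m - 10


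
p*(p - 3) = p^2 - 3*p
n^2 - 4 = (n - 2)*(n + 2)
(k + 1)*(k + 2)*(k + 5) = k^3 + 8*k^2 + 17*k + 10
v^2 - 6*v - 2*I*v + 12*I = (v - 6)*(v - 2*I)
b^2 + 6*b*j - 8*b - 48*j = (b - 8)*(b + 6*j)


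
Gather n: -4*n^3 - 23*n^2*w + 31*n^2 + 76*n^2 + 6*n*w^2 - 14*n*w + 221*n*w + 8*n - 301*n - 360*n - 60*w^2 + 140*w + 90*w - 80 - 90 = -4*n^3 + n^2*(107 - 23*w) + n*(6*w^2 + 207*w - 653) - 60*w^2 + 230*w - 170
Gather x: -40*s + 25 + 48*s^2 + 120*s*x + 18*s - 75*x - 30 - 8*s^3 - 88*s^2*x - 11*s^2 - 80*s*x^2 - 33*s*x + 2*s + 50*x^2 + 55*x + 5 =-8*s^3 + 37*s^2 - 20*s + x^2*(50 - 80*s) + x*(-88*s^2 + 87*s - 20)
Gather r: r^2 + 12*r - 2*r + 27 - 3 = r^2 + 10*r + 24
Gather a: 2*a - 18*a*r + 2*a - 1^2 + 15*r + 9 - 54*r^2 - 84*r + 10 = a*(4 - 18*r) - 54*r^2 - 69*r + 18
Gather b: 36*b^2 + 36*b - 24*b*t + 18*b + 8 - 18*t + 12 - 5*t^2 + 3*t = 36*b^2 + b*(54 - 24*t) - 5*t^2 - 15*t + 20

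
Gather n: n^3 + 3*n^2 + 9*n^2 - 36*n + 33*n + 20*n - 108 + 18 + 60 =n^3 + 12*n^2 + 17*n - 30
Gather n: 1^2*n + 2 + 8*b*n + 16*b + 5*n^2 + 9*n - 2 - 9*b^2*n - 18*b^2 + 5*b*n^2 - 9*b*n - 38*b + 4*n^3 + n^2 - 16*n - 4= -18*b^2 - 22*b + 4*n^3 + n^2*(5*b + 6) + n*(-9*b^2 - b - 6) - 4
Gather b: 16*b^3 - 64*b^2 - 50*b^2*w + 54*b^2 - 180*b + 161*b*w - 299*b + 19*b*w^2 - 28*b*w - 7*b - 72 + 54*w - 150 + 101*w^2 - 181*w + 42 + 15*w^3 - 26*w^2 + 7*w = 16*b^3 + b^2*(-50*w - 10) + b*(19*w^2 + 133*w - 486) + 15*w^3 + 75*w^2 - 120*w - 180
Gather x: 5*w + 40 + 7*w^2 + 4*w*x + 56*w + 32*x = 7*w^2 + 61*w + x*(4*w + 32) + 40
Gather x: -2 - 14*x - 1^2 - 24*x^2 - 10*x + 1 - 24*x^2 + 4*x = -48*x^2 - 20*x - 2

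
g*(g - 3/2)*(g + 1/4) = g^3 - 5*g^2/4 - 3*g/8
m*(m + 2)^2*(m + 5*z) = m^4 + 5*m^3*z + 4*m^3 + 20*m^2*z + 4*m^2 + 20*m*z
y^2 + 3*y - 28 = (y - 4)*(y + 7)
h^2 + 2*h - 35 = (h - 5)*(h + 7)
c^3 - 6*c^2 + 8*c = c*(c - 4)*(c - 2)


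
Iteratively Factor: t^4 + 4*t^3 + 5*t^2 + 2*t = (t + 1)*(t^3 + 3*t^2 + 2*t) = t*(t + 1)*(t^2 + 3*t + 2) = t*(t + 1)*(t + 2)*(t + 1)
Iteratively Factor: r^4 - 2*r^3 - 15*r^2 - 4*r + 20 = (r - 1)*(r^3 - r^2 - 16*r - 20) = (r - 1)*(r + 2)*(r^2 - 3*r - 10) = (r - 5)*(r - 1)*(r + 2)*(r + 2)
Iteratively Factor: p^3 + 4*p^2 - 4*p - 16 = (p + 2)*(p^2 + 2*p - 8) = (p + 2)*(p + 4)*(p - 2)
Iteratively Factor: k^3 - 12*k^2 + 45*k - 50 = (k - 5)*(k^2 - 7*k + 10) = (k - 5)*(k - 2)*(k - 5)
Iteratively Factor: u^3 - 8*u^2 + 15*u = (u - 3)*(u^2 - 5*u) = u*(u - 3)*(u - 5)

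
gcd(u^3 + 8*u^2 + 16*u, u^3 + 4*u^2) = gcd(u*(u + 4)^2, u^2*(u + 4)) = u^2 + 4*u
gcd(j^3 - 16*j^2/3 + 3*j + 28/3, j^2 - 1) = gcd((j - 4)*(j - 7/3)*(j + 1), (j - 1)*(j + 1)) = j + 1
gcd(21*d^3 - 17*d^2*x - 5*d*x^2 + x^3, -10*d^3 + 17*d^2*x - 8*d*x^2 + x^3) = -d + x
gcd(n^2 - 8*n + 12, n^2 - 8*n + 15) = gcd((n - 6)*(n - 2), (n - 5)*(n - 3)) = 1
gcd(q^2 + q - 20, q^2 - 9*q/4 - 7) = q - 4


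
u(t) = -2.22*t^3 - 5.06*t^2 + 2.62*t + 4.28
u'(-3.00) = -26.96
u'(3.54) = -116.67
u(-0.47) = 2.16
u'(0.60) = -5.85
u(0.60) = 3.55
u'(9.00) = -627.92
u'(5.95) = -293.37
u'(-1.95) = -2.97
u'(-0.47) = 5.91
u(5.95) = -626.90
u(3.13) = -105.17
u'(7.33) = -429.39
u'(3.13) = -94.30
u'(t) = -6.66*t^2 - 10.12*t + 2.62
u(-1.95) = -3.61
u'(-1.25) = 4.86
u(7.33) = -1122.69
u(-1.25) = -2.57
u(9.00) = -2000.38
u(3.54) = -148.34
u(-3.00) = 10.82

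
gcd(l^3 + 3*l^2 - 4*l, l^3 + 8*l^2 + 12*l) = l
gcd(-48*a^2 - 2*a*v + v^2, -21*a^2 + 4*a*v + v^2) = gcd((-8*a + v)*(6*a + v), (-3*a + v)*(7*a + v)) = 1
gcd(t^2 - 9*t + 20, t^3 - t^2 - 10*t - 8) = t - 4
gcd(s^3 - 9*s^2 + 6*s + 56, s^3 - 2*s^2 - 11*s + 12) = s - 4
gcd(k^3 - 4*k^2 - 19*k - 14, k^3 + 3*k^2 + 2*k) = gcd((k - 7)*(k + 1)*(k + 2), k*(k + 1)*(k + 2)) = k^2 + 3*k + 2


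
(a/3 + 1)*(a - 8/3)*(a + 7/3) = a^3/3 + 8*a^2/9 - 65*a/27 - 56/9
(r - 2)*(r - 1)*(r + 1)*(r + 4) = r^4 + 2*r^3 - 9*r^2 - 2*r + 8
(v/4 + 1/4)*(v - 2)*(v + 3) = v^3/4 + v^2/2 - 5*v/4 - 3/2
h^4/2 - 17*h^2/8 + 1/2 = (h/2 + 1)*(h - 2)*(h - 1/2)*(h + 1/2)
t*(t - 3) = t^2 - 3*t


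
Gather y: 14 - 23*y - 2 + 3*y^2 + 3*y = 3*y^2 - 20*y + 12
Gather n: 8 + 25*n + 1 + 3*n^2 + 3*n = 3*n^2 + 28*n + 9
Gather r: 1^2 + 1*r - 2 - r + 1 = 0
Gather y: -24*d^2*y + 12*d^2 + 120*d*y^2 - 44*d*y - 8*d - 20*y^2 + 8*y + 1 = 12*d^2 - 8*d + y^2*(120*d - 20) + y*(-24*d^2 - 44*d + 8) + 1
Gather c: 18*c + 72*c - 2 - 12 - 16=90*c - 30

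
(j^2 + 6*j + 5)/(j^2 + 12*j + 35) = (j + 1)/(j + 7)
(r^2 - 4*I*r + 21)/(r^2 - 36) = (r^2 - 4*I*r + 21)/(r^2 - 36)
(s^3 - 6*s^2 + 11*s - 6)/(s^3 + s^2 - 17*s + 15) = (s - 2)/(s + 5)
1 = 1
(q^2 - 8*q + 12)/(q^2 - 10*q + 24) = (q - 2)/(q - 4)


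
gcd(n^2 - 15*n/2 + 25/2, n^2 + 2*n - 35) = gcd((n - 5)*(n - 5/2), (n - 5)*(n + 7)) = n - 5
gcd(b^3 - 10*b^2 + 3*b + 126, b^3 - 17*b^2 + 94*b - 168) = b^2 - 13*b + 42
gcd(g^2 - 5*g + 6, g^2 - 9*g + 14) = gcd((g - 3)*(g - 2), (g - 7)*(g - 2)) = g - 2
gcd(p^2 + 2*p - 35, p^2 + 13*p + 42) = p + 7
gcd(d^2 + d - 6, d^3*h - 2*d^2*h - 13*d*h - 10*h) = 1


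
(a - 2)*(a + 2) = a^2 - 4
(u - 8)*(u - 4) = u^2 - 12*u + 32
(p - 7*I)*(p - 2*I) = p^2 - 9*I*p - 14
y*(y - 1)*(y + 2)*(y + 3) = y^4 + 4*y^3 + y^2 - 6*y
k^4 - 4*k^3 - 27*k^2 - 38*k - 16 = (k - 8)*(k + 1)^2*(k + 2)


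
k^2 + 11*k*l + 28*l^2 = (k + 4*l)*(k + 7*l)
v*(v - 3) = v^2 - 3*v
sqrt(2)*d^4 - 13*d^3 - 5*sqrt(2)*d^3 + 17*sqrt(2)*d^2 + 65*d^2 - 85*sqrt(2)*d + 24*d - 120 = (d - 5)*(d - 4*sqrt(2))*(d - 3*sqrt(2))*(sqrt(2)*d + 1)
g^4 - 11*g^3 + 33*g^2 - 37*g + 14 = (g - 7)*(g - 2)*(g - 1)^2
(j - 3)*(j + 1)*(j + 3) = j^3 + j^2 - 9*j - 9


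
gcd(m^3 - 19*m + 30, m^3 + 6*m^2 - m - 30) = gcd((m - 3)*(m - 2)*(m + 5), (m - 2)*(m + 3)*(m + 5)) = m^2 + 3*m - 10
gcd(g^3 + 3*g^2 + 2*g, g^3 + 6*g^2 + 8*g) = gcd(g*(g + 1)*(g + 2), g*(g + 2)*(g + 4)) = g^2 + 2*g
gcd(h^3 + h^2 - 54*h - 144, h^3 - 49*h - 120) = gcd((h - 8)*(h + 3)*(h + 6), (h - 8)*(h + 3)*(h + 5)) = h^2 - 5*h - 24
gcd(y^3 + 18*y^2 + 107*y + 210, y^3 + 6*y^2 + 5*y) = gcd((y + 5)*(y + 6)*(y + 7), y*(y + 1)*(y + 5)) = y + 5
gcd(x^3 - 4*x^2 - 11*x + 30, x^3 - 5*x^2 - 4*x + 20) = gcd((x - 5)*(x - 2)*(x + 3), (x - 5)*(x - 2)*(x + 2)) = x^2 - 7*x + 10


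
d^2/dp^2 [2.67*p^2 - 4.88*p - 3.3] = 5.34000000000000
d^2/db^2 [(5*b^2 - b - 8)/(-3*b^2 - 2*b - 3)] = 26*(3*b^3 + 27*b^2 + 9*b - 7)/(27*b^6 + 54*b^5 + 117*b^4 + 116*b^3 + 117*b^2 + 54*b + 27)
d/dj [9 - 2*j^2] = -4*j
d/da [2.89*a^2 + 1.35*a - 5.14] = 5.78*a + 1.35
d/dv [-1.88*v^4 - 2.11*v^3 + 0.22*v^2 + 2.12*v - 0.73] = -7.52*v^3 - 6.33*v^2 + 0.44*v + 2.12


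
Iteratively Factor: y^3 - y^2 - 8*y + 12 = (y - 2)*(y^2 + y - 6) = (y - 2)^2*(y + 3)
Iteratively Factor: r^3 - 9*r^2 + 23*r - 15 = (r - 3)*(r^2 - 6*r + 5) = (r - 5)*(r - 3)*(r - 1)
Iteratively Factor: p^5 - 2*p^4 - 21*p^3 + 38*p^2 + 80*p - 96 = (p - 1)*(p^4 - p^3 - 22*p^2 + 16*p + 96) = (p - 4)*(p - 1)*(p^3 + 3*p^2 - 10*p - 24) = (p - 4)*(p - 1)*(p + 4)*(p^2 - p - 6) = (p - 4)*(p - 3)*(p - 1)*(p + 4)*(p + 2)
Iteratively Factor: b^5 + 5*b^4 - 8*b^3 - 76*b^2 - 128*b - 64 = (b - 4)*(b^4 + 9*b^3 + 28*b^2 + 36*b + 16) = (b - 4)*(b + 4)*(b^3 + 5*b^2 + 8*b + 4) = (b - 4)*(b + 1)*(b + 4)*(b^2 + 4*b + 4) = (b - 4)*(b + 1)*(b + 2)*(b + 4)*(b + 2)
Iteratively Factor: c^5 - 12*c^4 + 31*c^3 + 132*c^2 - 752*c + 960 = (c - 4)*(c^4 - 8*c^3 - c^2 + 128*c - 240) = (c - 4)^2*(c^3 - 4*c^2 - 17*c + 60) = (c - 5)*(c - 4)^2*(c^2 + c - 12) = (c - 5)*(c - 4)^2*(c + 4)*(c - 3)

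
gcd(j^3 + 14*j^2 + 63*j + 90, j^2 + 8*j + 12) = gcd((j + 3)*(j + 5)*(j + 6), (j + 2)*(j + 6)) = j + 6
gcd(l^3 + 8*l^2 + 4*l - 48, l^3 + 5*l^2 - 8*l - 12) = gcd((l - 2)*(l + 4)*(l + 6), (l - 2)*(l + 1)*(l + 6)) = l^2 + 4*l - 12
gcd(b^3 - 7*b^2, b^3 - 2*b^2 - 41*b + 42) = b - 7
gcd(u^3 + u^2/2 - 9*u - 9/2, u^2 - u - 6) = u - 3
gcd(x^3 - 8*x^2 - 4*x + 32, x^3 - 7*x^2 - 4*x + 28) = x^2 - 4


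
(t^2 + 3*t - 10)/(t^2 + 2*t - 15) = (t - 2)/(t - 3)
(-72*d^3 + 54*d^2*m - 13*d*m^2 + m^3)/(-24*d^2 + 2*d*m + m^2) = (18*d^2 - 9*d*m + m^2)/(6*d + m)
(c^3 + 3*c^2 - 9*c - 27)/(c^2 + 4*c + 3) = (c^2 - 9)/(c + 1)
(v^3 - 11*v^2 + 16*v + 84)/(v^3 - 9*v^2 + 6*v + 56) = (v - 6)/(v - 4)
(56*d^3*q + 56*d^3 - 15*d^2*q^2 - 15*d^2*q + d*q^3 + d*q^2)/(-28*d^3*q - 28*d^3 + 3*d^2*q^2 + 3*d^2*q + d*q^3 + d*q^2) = (56*d^2 - 15*d*q + q^2)/(-28*d^2 + 3*d*q + q^2)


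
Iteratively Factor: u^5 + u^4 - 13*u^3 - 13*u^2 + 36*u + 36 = (u - 3)*(u^4 + 4*u^3 - u^2 - 16*u - 12) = (u - 3)*(u + 1)*(u^3 + 3*u^2 - 4*u - 12) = (u - 3)*(u - 2)*(u + 1)*(u^2 + 5*u + 6) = (u - 3)*(u - 2)*(u + 1)*(u + 2)*(u + 3)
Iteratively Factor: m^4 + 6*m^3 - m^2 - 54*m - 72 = (m - 3)*(m^3 + 9*m^2 + 26*m + 24) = (m - 3)*(m + 4)*(m^2 + 5*m + 6) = (m - 3)*(m + 3)*(m + 4)*(m + 2)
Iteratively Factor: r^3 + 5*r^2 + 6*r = (r)*(r^2 + 5*r + 6) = r*(r + 3)*(r + 2)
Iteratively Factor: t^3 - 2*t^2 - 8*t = (t - 4)*(t^2 + 2*t) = (t - 4)*(t + 2)*(t)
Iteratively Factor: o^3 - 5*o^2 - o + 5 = (o - 5)*(o^2 - 1) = (o - 5)*(o + 1)*(o - 1)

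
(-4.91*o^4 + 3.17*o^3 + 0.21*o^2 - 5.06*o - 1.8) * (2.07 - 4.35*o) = 21.3585*o^5 - 23.9532*o^4 + 5.6484*o^3 + 22.4457*o^2 - 2.6442*o - 3.726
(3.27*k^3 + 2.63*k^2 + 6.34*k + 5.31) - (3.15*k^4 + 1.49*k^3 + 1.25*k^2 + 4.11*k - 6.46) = -3.15*k^4 + 1.78*k^3 + 1.38*k^2 + 2.23*k + 11.77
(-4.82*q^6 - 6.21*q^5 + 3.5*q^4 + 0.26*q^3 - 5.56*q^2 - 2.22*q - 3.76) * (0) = 0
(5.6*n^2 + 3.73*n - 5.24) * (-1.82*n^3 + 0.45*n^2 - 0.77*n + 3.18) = -10.192*n^5 - 4.2686*n^4 + 6.9033*n^3 + 12.5779*n^2 + 15.8962*n - 16.6632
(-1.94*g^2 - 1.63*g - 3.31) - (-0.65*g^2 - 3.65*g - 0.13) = -1.29*g^2 + 2.02*g - 3.18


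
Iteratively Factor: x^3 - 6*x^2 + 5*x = (x)*(x^2 - 6*x + 5) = x*(x - 5)*(x - 1)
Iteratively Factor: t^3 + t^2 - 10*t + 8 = (t - 1)*(t^2 + 2*t - 8) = (t - 1)*(t + 4)*(t - 2)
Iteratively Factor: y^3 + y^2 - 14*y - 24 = (y + 3)*(y^2 - 2*y - 8) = (y + 2)*(y + 3)*(y - 4)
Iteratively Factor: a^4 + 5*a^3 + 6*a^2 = (a + 2)*(a^3 + 3*a^2) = a*(a + 2)*(a^2 + 3*a) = a^2*(a + 2)*(a + 3)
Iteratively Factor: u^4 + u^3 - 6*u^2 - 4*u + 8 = (u + 2)*(u^3 - u^2 - 4*u + 4) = (u + 2)^2*(u^2 - 3*u + 2) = (u - 1)*(u + 2)^2*(u - 2)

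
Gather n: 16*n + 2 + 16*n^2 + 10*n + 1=16*n^2 + 26*n + 3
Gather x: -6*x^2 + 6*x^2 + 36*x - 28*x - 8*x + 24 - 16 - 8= 0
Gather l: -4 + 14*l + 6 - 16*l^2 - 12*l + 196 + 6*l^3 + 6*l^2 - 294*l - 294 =6*l^3 - 10*l^2 - 292*l - 96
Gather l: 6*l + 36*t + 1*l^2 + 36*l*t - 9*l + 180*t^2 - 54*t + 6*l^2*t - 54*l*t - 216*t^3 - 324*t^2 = l^2*(6*t + 1) + l*(-18*t - 3) - 216*t^3 - 144*t^2 - 18*t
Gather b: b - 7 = b - 7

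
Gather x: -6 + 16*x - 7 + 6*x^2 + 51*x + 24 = 6*x^2 + 67*x + 11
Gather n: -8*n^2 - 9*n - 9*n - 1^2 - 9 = -8*n^2 - 18*n - 10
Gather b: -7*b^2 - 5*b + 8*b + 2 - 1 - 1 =-7*b^2 + 3*b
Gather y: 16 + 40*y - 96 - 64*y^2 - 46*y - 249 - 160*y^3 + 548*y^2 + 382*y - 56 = -160*y^3 + 484*y^2 + 376*y - 385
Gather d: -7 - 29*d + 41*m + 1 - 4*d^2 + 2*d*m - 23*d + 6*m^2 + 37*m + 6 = -4*d^2 + d*(2*m - 52) + 6*m^2 + 78*m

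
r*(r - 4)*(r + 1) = r^3 - 3*r^2 - 4*r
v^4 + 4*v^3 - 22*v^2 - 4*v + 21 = (v - 3)*(v - 1)*(v + 1)*(v + 7)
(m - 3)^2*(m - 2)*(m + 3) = m^4 - 5*m^3 - 3*m^2 + 45*m - 54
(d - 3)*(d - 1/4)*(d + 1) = d^3 - 9*d^2/4 - 5*d/2 + 3/4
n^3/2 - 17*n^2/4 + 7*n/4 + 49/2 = (n/2 + 1)*(n - 7)*(n - 7/2)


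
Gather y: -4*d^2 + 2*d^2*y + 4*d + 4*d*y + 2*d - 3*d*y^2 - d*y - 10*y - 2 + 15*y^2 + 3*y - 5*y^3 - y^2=-4*d^2 + 6*d - 5*y^3 + y^2*(14 - 3*d) + y*(2*d^2 + 3*d - 7) - 2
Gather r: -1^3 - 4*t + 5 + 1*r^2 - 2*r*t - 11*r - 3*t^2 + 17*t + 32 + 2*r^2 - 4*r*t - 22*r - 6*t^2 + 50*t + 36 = 3*r^2 + r*(-6*t - 33) - 9*t^2 + 63*t + 72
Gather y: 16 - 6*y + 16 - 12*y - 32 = -18*y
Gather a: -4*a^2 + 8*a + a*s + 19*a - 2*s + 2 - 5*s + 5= -4*a^2 + a*(s + 27) - 7*s + 7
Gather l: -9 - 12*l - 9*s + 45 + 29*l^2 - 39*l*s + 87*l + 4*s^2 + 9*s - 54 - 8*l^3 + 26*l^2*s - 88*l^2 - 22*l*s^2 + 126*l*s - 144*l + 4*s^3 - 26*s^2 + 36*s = -8*l^3 + l^2*(26*s - 59) + l*(-22*s^2 + 87*s - 69) + 4*s^3 - 22*s^2 + 36*s - 18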